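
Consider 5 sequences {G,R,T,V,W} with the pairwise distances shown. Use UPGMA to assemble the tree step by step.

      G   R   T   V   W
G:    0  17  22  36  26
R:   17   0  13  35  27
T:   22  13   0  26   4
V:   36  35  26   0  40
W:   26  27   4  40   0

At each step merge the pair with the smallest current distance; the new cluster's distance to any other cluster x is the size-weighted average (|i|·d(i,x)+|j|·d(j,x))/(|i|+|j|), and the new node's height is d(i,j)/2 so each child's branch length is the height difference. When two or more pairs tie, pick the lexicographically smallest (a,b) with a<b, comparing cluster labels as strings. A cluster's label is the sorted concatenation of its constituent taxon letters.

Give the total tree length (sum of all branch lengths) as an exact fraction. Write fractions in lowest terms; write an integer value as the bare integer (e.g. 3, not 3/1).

iteration 1: select T,W (d=4); attach at lengths (2, 2); label the merged cluster TW
  updated: d(G,TW)=24, d(R,TW)=20, d(TW,V)=33
iteration 2: select G,R (d=17); attach at lengths (17/2, 17/2); label the merged cluster GR
  updated: d(GR,TW)=22, d(GR,V)=71/2
iteration 3: select GR,TW (d=22); attach at lengths (5/2, 9); label the merged cluster GRTW
  updated: d(GRTW,V)=137/4
iteration 4: select GRTW,V (d=137/4); attach at lengths (49/8, 137/8); label the merged cluster GRTVW
final tree: (((G:17/2,R:17/2):5/2,(T:2,W:2):9):49/8,V:137/8)
total length: 223/4

223/4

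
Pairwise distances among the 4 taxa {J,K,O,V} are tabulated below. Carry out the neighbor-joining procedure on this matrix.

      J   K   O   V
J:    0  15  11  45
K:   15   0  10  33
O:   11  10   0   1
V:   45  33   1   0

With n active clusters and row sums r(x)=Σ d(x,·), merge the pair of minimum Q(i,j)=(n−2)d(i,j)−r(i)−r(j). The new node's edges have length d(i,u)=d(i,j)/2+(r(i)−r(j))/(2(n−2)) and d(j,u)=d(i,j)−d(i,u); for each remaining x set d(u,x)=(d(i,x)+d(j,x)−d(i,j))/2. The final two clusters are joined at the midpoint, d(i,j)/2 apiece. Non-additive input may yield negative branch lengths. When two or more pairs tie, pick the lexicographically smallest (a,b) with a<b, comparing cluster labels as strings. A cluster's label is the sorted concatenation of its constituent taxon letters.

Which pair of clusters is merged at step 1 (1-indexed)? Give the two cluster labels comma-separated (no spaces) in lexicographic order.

1. join J+K (d=15, Q=-99) ⇒ JK; edges |J|=43/4, |K|=17/4
  updated: d(JK,O)=3, d(JK,V)=63/2
2. join JK+O (d=3, Q=-71/2) ⇒ JKO; edges |JK|=67/4, |O|=-55/4
  updated: d(JKO,V)=59/4
3. join JKO+V (d=59/4) ⇒ JKOV; edges |JKO|=59/8, |V|=59/8
final tree: (((J:43/4,K:17/4):67/4,O:-55/4):59/8,V:59/8)
total length: 131/4

J,K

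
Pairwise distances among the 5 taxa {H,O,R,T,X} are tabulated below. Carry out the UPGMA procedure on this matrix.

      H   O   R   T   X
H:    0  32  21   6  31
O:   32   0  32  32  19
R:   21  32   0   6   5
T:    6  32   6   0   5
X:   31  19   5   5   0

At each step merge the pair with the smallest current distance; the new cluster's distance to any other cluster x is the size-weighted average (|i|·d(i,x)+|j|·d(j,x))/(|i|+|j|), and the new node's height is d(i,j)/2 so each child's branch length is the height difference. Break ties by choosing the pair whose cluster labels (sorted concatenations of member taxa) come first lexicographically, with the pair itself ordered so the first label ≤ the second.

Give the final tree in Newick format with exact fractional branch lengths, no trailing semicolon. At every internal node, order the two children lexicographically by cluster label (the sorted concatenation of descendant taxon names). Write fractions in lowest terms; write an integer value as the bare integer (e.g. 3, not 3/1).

1. join R+X (d=5) ⇒ RX; edges |R|=5/2, |X|=5/2
  updated: d(H,RX)=26, d(O,RX)=51/2, d(RX,T)=11/2
2. join RX+T (d=11/2) ⇒ RTX; edges |RX|=1/4, |T|=11/4
  updated: d(H,RTX)=58/3, d(O,RTX)=83/3
3. join H+RTX (d=58/3) ⇒ HRTX; edges |H|=29/3, |RTX|=83/12
  updated: d(HRTX,O)=115/4
4. join HRTX+O (d=115/4) ⇒ HORTX; edges |HRTX|=113/24, |O|=115/8
final tree: ((H:29/3,((R:5/2,X:5/2):1/4,T:11/4):83/12):113/24,O:115/8)
total length: 131/3

((H:29/3,((R:5/2,X:5/2):1/4,T:11/4):83/12):113/24,O:115/8)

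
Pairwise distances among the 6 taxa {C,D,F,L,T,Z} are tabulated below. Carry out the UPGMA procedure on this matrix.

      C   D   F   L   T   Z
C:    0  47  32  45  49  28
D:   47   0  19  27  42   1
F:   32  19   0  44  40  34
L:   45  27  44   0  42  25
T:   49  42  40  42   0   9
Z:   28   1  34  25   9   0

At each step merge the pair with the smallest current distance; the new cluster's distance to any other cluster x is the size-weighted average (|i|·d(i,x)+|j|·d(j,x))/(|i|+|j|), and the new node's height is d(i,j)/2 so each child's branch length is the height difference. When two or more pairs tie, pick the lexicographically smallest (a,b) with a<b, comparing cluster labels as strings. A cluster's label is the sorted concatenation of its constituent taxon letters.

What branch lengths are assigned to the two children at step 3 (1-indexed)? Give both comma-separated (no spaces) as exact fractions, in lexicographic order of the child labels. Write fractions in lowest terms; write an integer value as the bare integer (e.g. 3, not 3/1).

11/4,31/2

step 1: merge (D,Z) at d=1; branch lengths D→1/2, Z→1/2; new cluster DZ
  updated: d(C,DZ)=75/2, d(DZ,F)=53/2, d(DZ,L)=26, d(DZ,T)=51/2
step 2: merge (DZ,T) at d=51/2; branch lengths DZ→49/4, T→51/4; new cluster DTZ
  updated: d(C,DTZ)=124/3, d(DTZ,F)=31, d(DTZ,L)=94/3
step 3: merge (DTZ,F) at d=31; branch lengths DTZ→11/4, F→31/2; new cluster DFTZ
  updated: d(C,DFTZ)=39, d(DFTZ,L)=69/2
step 4: merge (DFTZ,L) at d=69/2; branch lengths DFTZ→7/4, L→69/4; new cluster DFLTZ
  updated: d(C,DFLTZ)=201/5
step 5: merge (C,DFLTZ) at d=201/5; branch lengths C→201/10, DFLTZ→57/20; new cluster CDFLTZ
final tree: (C:201/10,((((D:1/2,Z:1/2):49/4,T:51/4):11/4,F:31/2):7/4,L:69/4):57/20)
total length: 431/5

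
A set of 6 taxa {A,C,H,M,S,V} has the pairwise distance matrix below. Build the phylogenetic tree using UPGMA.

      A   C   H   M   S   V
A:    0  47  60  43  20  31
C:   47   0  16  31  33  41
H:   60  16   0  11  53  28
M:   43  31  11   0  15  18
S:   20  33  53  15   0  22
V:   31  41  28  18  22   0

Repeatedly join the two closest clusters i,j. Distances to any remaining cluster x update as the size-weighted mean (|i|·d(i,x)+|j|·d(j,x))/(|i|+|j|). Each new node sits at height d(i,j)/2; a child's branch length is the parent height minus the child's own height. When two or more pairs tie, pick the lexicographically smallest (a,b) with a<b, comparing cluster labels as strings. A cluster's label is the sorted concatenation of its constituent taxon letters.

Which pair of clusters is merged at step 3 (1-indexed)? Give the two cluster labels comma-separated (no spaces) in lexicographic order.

HM,V

1. join H+M (d=11) ⇒ HM; edges |H|=11/2, |M|=11/2
  updated: d(A,HM)=103/2, d(C,HM)=47/2, d(HM,S)=34, d(HM,V)=23
2. join A+S (d=20) ⇒ AS; edges |A|=10, |S|=10
  updated: d(AS,C)=40, d(AS,HM)=171/4, d(AS,V)=53/2
3. join HM+V (d=23) ⇒ HMV; edges |HM|=6, |V|=23/2
  updated: d(AS,HMV)=112/3, d(C,HMV)=88/3
4. join C+HMV (d=88/3) ⇒ CHMV; edges |C|=44/3, |HMV|=19/6
  updated: d(AS,CHMV)=38
5. join AS+CHMV (d=38) ⇒ ACHMSV; edges |AS|=9, |CHMV|=13/3
final tree: ((A:10,S:10):9,(C:44/3,((H:11/2,M:11/2):6,V:23/2):19/6):13/3)
total length: 239/3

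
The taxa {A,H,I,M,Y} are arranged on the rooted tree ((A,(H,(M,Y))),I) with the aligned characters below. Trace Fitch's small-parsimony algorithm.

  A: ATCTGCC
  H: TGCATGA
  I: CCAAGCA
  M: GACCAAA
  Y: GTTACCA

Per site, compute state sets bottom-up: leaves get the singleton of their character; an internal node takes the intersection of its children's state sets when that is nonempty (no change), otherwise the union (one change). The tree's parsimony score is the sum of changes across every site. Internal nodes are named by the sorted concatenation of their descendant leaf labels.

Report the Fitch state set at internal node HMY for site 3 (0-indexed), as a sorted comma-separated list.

A

[col 0] MY: children M:{G}, Y:{G} ∩→ {G}; cost 0
[col 0] HMY: children H:{T}, MY:{G} ∪→ {G,T}; cost 1
[col 0] AHMY: children A:{A}, HMY:{G,T} ∪→ {A,G,T}; cost 1
[col 0] AHIMY: children AHMY:{A,G,T}, I:{C} ∪→ {A,C,G,T}; cost 1
[col 1] MY: children M:{A}, Y:{T} ∪→ {A,T}; cost 1
[col 1] HMY: children H:{G}, MY:{A,T} ∪→ {A,G,T}; cost 1
[col 1] AHMY: children A:{T}, HMY:{A,G,T} ∩→ {T}; cost 0
[col 1] AHIMY: children AHMY:{T}, I:{C} ∪→ {C,T}; cost 1
[col 2] MY: children M:{C}, Y:{T} ∪→ {C,T}; cost 1
[col 2] HMY: children H:{C}, MY:{C,T} ∩→ {C}; cost 0
[col 2] AHMY: children A:{C}, HMY:{C} ∩→ {C}; cost 0
[col 2] AHIMY: children AHMY:{C}, I:{A} ∪→ {A,C}; cost 1
[col 3] MY: children M:{C}, Y:{A} ∪→ {A,C}; cost 1
[col 3] HMY: children H:{A}, MY:{A,C} ∩→ {A}; cost 0
[col 3] AHMY: children A:{T}, HMY:{A} ∪→ {A,T}; cost 1
[col 3] AHIMY: children AHMY:{A,T}, I:{A} ∩→ {A}; cost 0
[col 4] MY: children M:{A}, Y:{C} ∪→ {A,C}; cost 1
[col 4] HMY: children H:{T}, MY:{A,C} ∪→ {A,C,T}; cost 1
[col 4] AHMY: children A:{G}, HMY:{A,C,T} ∪→ {A,C,G,T}; cost 1
[col 4] AHIMY: children AHMY:{A,C,G,T}, I:{G} ∩→ {G}; cost 0
[col 5] MY: children M:{A}, Y:{C} ∪→ {A,C}; cost 1
[col 5] HMY: children H:{G}, MY:{A,C} ∪→ {A,C,G}; cost 1
[col 5] AHMY: children A:{C}, HMY:{A,C,G} ∩→ {C}; cost 0
[col 5] AHIMY: children AHMY:{C}, I:{C} ∩→ {C}; cost 0
[col 6] MY: children M:{A}, Y:{A} ∩→ {A}; cost 0
[col 6] HMY: children H:{A}, MY:{A} ∩→ {A}; cost 0
[col 6] AHMY: children A:{C}, HMY:{A} ∪→ {A,C}; cost 1
[col 6] AHIMY: children AHMY:{A,C}, I:{A} ∩→ {A}; cost 0
per-site changes: [3, 3, 2, 2, 3, 2, 1]; total = 16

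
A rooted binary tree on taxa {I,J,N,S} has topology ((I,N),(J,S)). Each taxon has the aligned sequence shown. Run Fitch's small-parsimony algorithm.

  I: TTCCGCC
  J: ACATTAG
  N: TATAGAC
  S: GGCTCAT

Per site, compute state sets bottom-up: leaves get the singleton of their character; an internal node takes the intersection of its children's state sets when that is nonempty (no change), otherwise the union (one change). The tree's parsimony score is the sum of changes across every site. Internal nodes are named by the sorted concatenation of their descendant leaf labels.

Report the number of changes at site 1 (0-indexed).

IN@0: {T} ∩ {T} = {T} (intersection, +0)
JS@0: {A} ∪ {G} = {A,G} (union, +1)
IJNS@0: {T} ∪ {A,G} = {A,G,T} (union, +1)
IN@1: {T} ∪ {A} = {A,T} (union, +1)
JS@1: {C} ∪ {G} = {C,G} (union, +1)
IJNS@1: {A,T} ∪ {C,G} = {A,C,G,T} (union, +1)
IN@2: {C} ∪ {T} = {C,T} (union, +1)
JS@2: {A} ∪ {C} = {A,C} (union, +1)
IJNS@2: {C,T} ∩ {A,C} = {C} (intersection, +0)
IN@3: {C} ∪ {A} = {A,C} (union, +1)
JS@3: {T} ∩ {T} = {T} (intersection, +0)
IJNS@3: {A,C} ∪ {T} = {A,C,T} (union, +1)
IN@4: {G} ∩ {G} = {G} (intersection, +0)
JS@4: {T} ∪ {C} = {C,T} (union, +1)
IJNS@4: {G} ∪ {C,T} = {C,G,T} (union, +1)
IN@5: {C} ∪ {A} = {A,C} (union, +1)
JS@5: {A} ∩ {A} = {A} (intersection, +0)
IJNS@5: {A,C} ∩ {A} = {A} (intersection, +0)
IN@6: {C} ∩ {C} = {C} (intersection, +0)
JS@6: {G} ∪ {T} = {G,T} (union, +1)
IJNS@6: {C} ∪ {G,T} = {C,G,T} (union, +1)
per-site changes: [2, 3, 2, 2, 2, 1, 2]; total = 14

3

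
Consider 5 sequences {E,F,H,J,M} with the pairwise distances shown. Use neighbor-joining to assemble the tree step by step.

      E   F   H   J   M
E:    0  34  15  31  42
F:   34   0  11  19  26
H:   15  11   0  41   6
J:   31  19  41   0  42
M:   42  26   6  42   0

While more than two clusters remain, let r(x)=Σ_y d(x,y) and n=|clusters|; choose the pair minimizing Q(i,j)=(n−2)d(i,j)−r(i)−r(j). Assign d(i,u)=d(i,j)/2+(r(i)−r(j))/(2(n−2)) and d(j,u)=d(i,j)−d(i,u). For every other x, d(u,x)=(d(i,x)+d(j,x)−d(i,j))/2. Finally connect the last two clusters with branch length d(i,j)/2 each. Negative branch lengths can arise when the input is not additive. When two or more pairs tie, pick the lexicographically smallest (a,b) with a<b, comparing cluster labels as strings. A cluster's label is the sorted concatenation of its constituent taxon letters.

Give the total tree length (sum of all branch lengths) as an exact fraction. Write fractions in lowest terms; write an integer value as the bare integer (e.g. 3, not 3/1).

iteration 1: select H,M (d=6, Q=-171); attach at lengths (-25/6, 61/6); label the merged cluster HM
  updated: d(E,HM)=51/2, d(F,HM)=31/2, d(HM,J)=77/2
iteration 2: select E,HM (d=51/2, Q=-119); attach at lengths (31/2, 10); label the merged cluster EHM
  updated: d(EHM,F)=12, d(EHM,J)=22
iteration 3: select EHM,F (d=12, Q=-53); attach at lengths (15/2, 9/2); label the merged cluster EFHM
  updated: d(EFHM,J)=29/2
iteration 4: select EFHM,J (d=29/2); attach at lengths (29/4, 29/4); label the merged cluster EFHJM
final tree: (((E:31/2,(H:-25/6,M:61/6):10):15/2,F:9/2):29/4,J:29/4)
total length: 58

58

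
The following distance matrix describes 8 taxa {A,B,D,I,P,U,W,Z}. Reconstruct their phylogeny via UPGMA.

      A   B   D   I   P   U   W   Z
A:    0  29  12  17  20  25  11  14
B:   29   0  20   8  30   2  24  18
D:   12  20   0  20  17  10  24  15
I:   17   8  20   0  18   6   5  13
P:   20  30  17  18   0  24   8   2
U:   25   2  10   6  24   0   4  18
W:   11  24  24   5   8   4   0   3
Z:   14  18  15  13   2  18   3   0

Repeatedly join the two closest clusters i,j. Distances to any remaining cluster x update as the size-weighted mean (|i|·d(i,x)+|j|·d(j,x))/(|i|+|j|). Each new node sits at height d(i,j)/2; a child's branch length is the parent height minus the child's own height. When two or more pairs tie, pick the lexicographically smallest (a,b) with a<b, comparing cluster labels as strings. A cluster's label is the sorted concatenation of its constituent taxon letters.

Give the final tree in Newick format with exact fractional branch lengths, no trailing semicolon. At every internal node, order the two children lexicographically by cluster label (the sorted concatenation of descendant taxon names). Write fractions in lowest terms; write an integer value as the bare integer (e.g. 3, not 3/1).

iteration 1: select B,U (d=2); attach at lengths (1, 1); label the merged cluster BU
  updated: d(A,BU)=27, d(BU,D)=15, d(BU,I)=7, d(BU,P)=27, d(BU,W)=14, d(BU,Z)=18
iteration 2: select P,Z (d=2); attach at lengths (1, 1); label the merged cluster PZ
  updated: d(A,PZ)=17, d(BU,PZ)=45/2, d(D,PZ)=16, d(I,PZ)=31/2, d(PZ,W)=11/2
iteration 3: select I,W (d=5); attach at lengths (5/2, 5/2); label the merged cluster IW
  updated: d(A,IW)=14, d(BU,IW)=21/2, d(D,IW)=22, d(IW,PZ)=21/2
iteration 4: select BU,IW (d=21/2); attach at lengths (17/4, 11/4); label the merged cluster BIUW
  updated: d(A,BIUW)=41/2, d(BIUW,D)=37/2, d(BIUW,PZ)=33/2
iteration 5: select A,D (d=12); attach at lengths (6, 6); label the merged cluster AD
  updated: d(AD,BIUW)=39/2, d(AD,PZ)=33/2
iteration 6: select AD,PZ (d=33/2); attach at lengths (9/4, 29/4); label the merged cluster ADPZ
  updated: d(ADPZ,BIUW)=18
iteration 7: select ADPZ,BIUW (d=18); attach at lengths (3/4, 15/4); label the merged cluster ABDIPUWZ
final tree: (((A:6,D:6):9/4,(P:1,Z:1):29/4):3/4,((B:1,U:1):17/4,(I:5/2,W:5/2):11/4):15/4)
total length: 42

(((A:6,D:6):9/4,(P:1,Z:1):29/4):3/4,((B:1,U:1):17/4,(I:5/2,W:5/2):11/4):15/4)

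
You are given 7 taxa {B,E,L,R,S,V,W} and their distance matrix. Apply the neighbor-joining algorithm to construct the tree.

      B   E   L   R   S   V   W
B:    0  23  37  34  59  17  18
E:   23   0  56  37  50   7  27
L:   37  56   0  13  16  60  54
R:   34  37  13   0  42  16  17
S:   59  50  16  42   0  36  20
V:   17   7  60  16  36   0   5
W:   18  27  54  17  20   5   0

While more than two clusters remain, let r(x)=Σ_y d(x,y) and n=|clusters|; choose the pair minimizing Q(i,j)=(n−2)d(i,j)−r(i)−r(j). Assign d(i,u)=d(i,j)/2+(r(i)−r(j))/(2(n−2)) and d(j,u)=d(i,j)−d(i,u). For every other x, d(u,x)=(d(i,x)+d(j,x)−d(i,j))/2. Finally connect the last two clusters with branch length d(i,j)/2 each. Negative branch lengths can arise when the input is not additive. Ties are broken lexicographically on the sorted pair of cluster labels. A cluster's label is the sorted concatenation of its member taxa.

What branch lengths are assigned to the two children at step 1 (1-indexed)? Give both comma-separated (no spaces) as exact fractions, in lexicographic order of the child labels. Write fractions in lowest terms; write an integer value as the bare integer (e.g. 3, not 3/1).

93/10,67/10

iteration 1: select L,S (d=16, Q=-379); attach at lengths (93/10, 67/10); label the merged cluster LS
  updated: d(B,LS)=40, d(E,LS)=45, d(LS,R)=39/2, d(LS,V)=40, d(LS,W)=29
iteration 2: select LS,R (d=39/2, Q=-219); attach at lengths (16, 7/2); label the merged cluster LRS
  updated: d(B,LRS)=109/4, d(E,LRS)=125/4, d(LRS,V)=73/4, d(LRS,W)=53/4
iteration 3: select E,V (d=7, Q=-229/2); attach at lengths (31/3, -10/3); label the merged cluster EV
  updated: d(B,EV)=33/2, d(EV,LRS)=85/4, d(EV,W)=25/2
iteration 4: select B,EV (d=33/2, Q=-79); attach at lengths (89/8, 43/8); label the merged cluster BEV
  updated: d(BEV,LRS)=16, d(BEV,W)=7
iteration 5: select BEV,LRS (d=16, Q=-145/4); attach at lengths (39/8, 89/8); label the merged cluster BELRSV
  updated: d(BELRSV,W)=17/8
iteration 6: select BELRSV,W (d=17/8); attach at lengths (17/16, 17/16); label the merged cluster BELRSVW
final tree: (((B:89/8,(E:31/3,V:-10/3):43/8):39/8,((L:93/10,S:67/10):16,R:7/2):89/8):17/16,W:17/16)
total length: 617/8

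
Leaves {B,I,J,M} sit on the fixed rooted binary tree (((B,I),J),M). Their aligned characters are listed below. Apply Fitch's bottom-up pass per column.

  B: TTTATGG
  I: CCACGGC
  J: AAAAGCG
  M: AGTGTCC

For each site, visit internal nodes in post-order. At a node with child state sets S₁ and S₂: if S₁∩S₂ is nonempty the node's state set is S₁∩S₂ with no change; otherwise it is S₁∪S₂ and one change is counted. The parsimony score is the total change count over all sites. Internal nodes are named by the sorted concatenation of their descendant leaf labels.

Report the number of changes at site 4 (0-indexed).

2

BI@0: {T} ∪ {C} = {C,T} (union, +1)
BIJ@0: {C,T} ∪ {A} = {A,C,T} (union, +1)
BIJM@0: {A,C,T} ∩ {A} = {A} (intersection, +0)
BI@1: {T} ∪ {C} = {C,T} (union, +1)
BIJ@1: {C,T} ∪ {A} = {A,C,T} (union, +1)
BIJM@1: {A,C,T} ∪ {G} = {A,C,G,T} (union, +1)
BI@2: {T} ∪ {A} = {A,T} (union, +1)
BIJ@2: {A,T} ∩ {A} = {A} (intersection, +0)
BIJM@2: {A} ∪ {T} = {A,T} (union, +1)
BI@3: {A} ∪ {C} = {A,C} (union, +1)
BIJ@3: {A,C} ∩ {A} = {A} (intersection, +0)
BIJM@3: {A} ∪ {G} = {A,G} (union, +1)
BI@4: {T} ∪ {G} = {G,T} (union, +1)
BIJ@4: {G,T} ∩ {G} = {G} (intersection, +0)
BIJM@4: {G} ∪ {T} = {G,T} (union, +1)
BI@5: {G} ∩ {G} = {G} (intersection, +0)
BIJ@5: {G} ∪ {C} = {C,G} (union, +1)
BIJM@5: {C,G} ∩ {C} = {C} (intersection, +0)
BI@6: {G} ∪ {C} = {C,G} (union, +1)
BIJ@6: {C,G} ∩ {G} = {G} (intersection, +0)
BIJM@6: {G} ∪ {C} = {C,G} (union, +1)
per-site changes: [2, 3, 2, 2, 2, 1, 2]; total = 14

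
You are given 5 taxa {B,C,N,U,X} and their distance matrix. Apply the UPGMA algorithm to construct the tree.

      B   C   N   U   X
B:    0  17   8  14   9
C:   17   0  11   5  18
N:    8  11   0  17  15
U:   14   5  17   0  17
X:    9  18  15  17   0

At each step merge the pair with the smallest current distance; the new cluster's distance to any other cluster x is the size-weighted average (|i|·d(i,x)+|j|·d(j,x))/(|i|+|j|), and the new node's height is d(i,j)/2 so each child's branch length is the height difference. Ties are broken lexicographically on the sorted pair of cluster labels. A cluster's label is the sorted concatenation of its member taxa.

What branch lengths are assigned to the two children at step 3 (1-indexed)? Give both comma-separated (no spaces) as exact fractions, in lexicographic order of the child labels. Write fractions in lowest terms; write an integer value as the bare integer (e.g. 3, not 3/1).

step 1: merge (C,U) at d=5; branch lengths C→5/2, U→5/2; new cluster CU
  updated: d(B,CU)=31/2, d(CU,N)=14, d(CU,X)=35/2
step 2: merge (B,N) at d=8; branch lengths B→4, N→4; new cluster BN
  updated: d(BN,CU)=59/4, d(BN,X)=12
step 3: merge (BN,X) at d=12; branch lengths BN→2, X→6; new cluster BNX
  updated: d(BNX,CU)=47/3
step 4: merge (BNX,CU) at d=47/3; branch lengths BNX→11/6, CU→16/3; new cluster BCNUX
final tree: (((B:4,N:4):2,X:6):11/6,(C:5/2,U:5/2):16/3)
total length: 169/6

2,6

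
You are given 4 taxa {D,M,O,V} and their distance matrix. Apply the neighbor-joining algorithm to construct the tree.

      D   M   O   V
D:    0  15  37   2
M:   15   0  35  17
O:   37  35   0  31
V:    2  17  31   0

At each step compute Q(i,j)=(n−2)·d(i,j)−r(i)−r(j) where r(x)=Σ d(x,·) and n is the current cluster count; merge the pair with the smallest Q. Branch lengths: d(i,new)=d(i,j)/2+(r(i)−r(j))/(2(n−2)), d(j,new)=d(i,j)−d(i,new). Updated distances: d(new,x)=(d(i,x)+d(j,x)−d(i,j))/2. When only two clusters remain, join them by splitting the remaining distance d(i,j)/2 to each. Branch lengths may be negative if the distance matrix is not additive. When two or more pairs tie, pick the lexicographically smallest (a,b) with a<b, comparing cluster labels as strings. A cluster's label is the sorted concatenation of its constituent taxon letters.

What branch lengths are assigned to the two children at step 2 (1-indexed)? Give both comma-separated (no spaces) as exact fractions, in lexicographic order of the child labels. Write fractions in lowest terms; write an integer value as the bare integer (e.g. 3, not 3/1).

13/2,17/2

step 1: merge (D,V) at d=2, Q=-100; branch lengths D→2, V→0; new cluster DV
  updated: d(DV,M)=15, d(DV,O)=33
step 2: merge (DV,M) at d=15, Q=-83; branch lengths DV→13/2, M→17/2; new cluster DMV
  updated: d(DMV,O)=53/2
step 3: merge (DMV,O) at d=53/2; branch lengths DMV→53/4, O→53/4; new cluster DMOV
final tree: (((D:2,V:0):13/2,M:17/2):53/4,O:53/4)
total length: 87/2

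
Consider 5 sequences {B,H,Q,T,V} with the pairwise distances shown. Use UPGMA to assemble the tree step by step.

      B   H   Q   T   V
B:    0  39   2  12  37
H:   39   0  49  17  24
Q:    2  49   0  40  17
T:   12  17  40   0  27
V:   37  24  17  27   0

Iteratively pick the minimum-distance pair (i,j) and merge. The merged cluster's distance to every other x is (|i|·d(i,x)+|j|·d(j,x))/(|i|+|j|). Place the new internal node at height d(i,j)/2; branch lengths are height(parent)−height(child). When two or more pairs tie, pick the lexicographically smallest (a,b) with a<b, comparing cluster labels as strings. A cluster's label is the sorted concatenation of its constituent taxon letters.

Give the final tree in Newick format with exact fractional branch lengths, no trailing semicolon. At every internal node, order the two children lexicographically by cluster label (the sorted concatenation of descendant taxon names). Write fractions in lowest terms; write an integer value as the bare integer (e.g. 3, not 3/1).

1. join B+Q (d=2) ⇒ BQ; edges |B|=1, |Q|=1
  updated: d(BQ,H)=44, d(BQ,T)=26, d(BQ,V)=27
2. join H+T (d=17) ⇒ HT; edges |H|=17/2, |T|=17/2
  updated: d(BQ,HT)=35, d(HT,V)=51/2
3. join HT+V (d=51/2) ⇒ HTV; edges |HT|=17/4, |V|=51/4
  updated: d(BQ,HTV)=97/3
4. join BQ+HTV (d=97/3) ⇒ BHQTV; edges |BQ|=91/6, |HTV|=41/12
final tree: ((B:1,Q:1):91/6,((H:17/2,T:17/2):17/4,V:51/4):41/12)
total length: 655/12

((B:1,Q:1):91/6,((H:17/2,T:17/2):17/4,V:51/4):41/12)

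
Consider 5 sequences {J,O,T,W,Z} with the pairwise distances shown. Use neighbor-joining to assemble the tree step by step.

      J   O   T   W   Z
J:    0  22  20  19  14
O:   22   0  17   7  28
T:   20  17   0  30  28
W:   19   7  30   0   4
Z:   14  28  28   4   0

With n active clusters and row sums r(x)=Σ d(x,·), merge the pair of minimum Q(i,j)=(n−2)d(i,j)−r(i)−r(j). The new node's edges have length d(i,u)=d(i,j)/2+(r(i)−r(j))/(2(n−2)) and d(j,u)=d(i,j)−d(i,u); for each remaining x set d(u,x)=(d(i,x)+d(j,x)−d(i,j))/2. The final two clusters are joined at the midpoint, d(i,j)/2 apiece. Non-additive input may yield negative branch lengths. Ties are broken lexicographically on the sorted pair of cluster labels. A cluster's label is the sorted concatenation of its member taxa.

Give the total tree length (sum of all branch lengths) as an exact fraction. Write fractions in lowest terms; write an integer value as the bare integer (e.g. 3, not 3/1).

iteration 1: select W,Z (d=4, Q=-122); attach at lengths (-1/3, 13/3); label the merged cluster WZ
  updated: d(J,WZ)=29/2, d(O,WZ)=31/2, d(T,WZ)=27
iteration 2: select J,WZ (d=29/2, Q=-169/2); attach at lengths (57/8, 59/8); label the merged cluster JWZ
  updated: d(JWZ,O)=23/2, d(JWZ,T)=65/4
iteration 3: select JWZ,O (d=23/2, Q=-179/4); attach at lengths (43/8, 49/8); label the merged cluster JOWZ
  updated: d(JOWZ,T)=87/8
iteration 4: select JOWZ,T (d=87/8); attach at lengths (87/16, 87/16); label the merged cluster JOTWZ
final tree: (((J:57/8,(W:-1/3,Z:13/3):59/8):43/8,O:49/8):87/16,T:87/16)
total length: 327/8

327/8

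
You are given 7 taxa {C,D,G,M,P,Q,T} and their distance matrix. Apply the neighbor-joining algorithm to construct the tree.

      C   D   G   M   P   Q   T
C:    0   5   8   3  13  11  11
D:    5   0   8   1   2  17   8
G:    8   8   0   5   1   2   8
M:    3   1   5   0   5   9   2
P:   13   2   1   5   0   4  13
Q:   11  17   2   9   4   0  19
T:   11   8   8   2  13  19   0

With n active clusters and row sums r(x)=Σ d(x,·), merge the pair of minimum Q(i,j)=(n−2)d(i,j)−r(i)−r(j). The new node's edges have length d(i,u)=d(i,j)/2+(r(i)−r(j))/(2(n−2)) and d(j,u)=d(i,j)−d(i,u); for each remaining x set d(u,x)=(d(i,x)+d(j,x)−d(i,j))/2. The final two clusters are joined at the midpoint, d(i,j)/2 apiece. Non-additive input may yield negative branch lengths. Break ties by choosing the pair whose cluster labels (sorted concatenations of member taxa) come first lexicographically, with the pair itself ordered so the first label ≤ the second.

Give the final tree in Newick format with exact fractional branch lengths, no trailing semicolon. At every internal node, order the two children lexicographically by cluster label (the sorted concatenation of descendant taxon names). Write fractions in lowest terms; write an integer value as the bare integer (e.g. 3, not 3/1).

iteration 1: select G,Q (d=2, Q=-84); attach at lengths (-2, 4); label the merged cluster GQ
  updated: d(C,GQ)=17/2, d(D,GQ)=23/2, d(GQ,M)=6, d(GQ,P)=3/2, d(GQ,T)=25/2
iteration 2: select GQ,P (d=3/2, Q=-137/2); attach at lengths (23/16, 1/16); label the merged cluster GPQ
  updated: d(C,GPQ)=10, d(D,GPQ)=6, d(GPQ,M)=19/4, d(GPQ,T)=12
iteration 3: select M,T (d=2, Q=-151/4); attach at lengths (-65/24, 113/24); label the merged cluster MT
  updated: d(C,MT)=6, d(D,MT)=7/2, d(GPQ,MT)=59/8
iteration 4: select C,MT (d=6, Q=-207/8); attach at lengths (129/32, 63/32); label the merged cluster CMT
  updated: d(CMT,D)=5/4, d(CMT,GPQ)=91/16
iteration 5: select CMT,D (d=5/4, Q=-207/16); attach at lengths (15/32, 25/32); label the merged cluster CDMT
  updated: d(CDMT,GPQ)=167/32
iteration 6: select CDMT,GPQ (d=167/32); attach at lengths (167/64, 167/64); label the merged cluster CDGMPQT
final tree: (((C:129/32,(M:-65/24,T:113/24):63/32):15/32,D:25/32):167/64,((G:-2,Q:4):23/16,P:1/16):167/64)
total length: 575/32

(((C:129/32,(M:-65/24,T:113/24):63/32):15/32,D:25/32):167/64,((G:-2,Q:4):23/16,P:1/16):167/64)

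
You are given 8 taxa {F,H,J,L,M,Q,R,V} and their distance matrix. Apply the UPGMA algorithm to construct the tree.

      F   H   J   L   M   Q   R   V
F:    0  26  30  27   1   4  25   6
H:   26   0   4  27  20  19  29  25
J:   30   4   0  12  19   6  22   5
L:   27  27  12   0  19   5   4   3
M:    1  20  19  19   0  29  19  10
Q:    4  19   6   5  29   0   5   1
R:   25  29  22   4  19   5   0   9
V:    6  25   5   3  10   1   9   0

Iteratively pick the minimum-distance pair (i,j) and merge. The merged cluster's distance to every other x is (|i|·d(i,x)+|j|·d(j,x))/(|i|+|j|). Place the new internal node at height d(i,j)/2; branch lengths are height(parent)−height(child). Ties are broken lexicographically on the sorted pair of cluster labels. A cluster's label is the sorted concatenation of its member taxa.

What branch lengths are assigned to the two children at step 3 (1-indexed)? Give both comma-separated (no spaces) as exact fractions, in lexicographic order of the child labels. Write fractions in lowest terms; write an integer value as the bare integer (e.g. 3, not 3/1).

step 1: merge (F,M) at d=1; branch lengths F→1/2, M→1/2; new cluster FM
  updated: d(FM,H)=23, d(FM,J)=49/2, d(FM,L)=23, d(FM,Q)=33/2, d(FM,R)=22, d(FM,V)=8
step 2: merge (Q,V) at d=1; branch lengths Q→1/2, V→1/2; new cluster QV
  updated: d(FM,QV)=49/4, d(H,QV)=22, d(J,QV)=11/2, d(L,QV)=4, d(QV,R)=7
step 3: merge (H,J) at d=4; branch lengths H→2, J→2; new cluster HJ
  updated: d(FM,HJ)=95/4, d(HJ,L)=39/2, d(HJ,QV)=55/4, d(HJ,R)=51/2
step 4: merge (L,QV) at d=4; branch lengths L→2, QV→3/2; new cluster LQV
  updated: d(FM,LQV)=95/6, d(HJ,LQV)=47/3, d(LQV,R)=6
step 5: merge (LQV,R) at d=6; branch lengths LQV→1, R→3; new cluster LQRV
  updated: d(FM,LQRV)=139/8, d(HJ,LQRV)=145/8
step 6: merge (FM,LQRV) at d=139/8; branch lengths FM→131/16, LQRV→91/16; new cluster FLMQRV
  updated: d(FLMQRV,HJ)=20
step 7: merge (FLMQRV,HJ) at d=20; branch lengths FLMQRV→21/16, HJ→8; new cluster FHJLMQRV
final tree: (((F:1/2,M:1/2):131/16,((L:2,(Q:1/2,V:1/2):3/2):1,R:3):91/16):21/16,(H:2,J:2):8)
total length: 587/16

2,2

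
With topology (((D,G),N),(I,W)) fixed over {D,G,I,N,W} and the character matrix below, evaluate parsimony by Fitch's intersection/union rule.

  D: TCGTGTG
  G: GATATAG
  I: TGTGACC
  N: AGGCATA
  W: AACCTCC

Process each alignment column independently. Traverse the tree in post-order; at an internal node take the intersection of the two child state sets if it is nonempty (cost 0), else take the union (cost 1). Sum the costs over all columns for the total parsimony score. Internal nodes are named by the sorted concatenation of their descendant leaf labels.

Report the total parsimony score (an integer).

site 0, node DG: D={T} ∪ G={G} → {G,T} (+1)
site 0, node DGN: DG={G,T} ∪ N={A} → {A,G,T} (+1)
site 0, node IW: I={T} ∪ W={A} → {A,T} (+1)
site 0, node DGINW: DGN={A,G,T} ∩ IW={A,T} → {A,T} (+0)
site 1, node DG: D={C} ∪ G={A} → {A,C} (+1)
site 1, node DGN: DG={A,C} ∪ N={G} → {A,C,G} (+1)
site 1, node IW: I={G} ∪ W={A} → {A,G} (+1)
site 1, node DGINW: DGN={A,C,G} ∩ IW={A,G} → {A,G} (+0)
site 2, node DG: D={G} ∪ G={T} → {G,T} (+1)
site 2, node DGN: DG={G,T} ∩ N={G} → {G} (+0)
site 2, node IW: I={T} ∪ W={C} → {C,T} (+1)
site 2, node DGINW: DGN={G} ∪ IW={C,T} → {C,G,T} (+1)
site 3, node DG: D={T} ∪ G={A} → {A,T} (+1)
site 3, node DGN: DG={A,T} ∪ N={C} → {A,C,T} (+1)
site 3, node IW: I={G} ∪ W={C} → {C,G} (+1)
site 3, node DGINW: DGN={A,C,T} ∩ IW={C,G} → {C} (+0)
site 4, node DG: D={G} ∪ G={T} → {G,T} (+1)
site 4, node DGN: DG={G,T} ∪ N={A} → {A,G,T} (+1)
site 4, node IW: I={A} ∪ W={T} → {A,T} (+1)
site 4, node DGINW: DGN={A,G,T} ∩ IW={A,T} → {A,T} (+0)
site 5, node DG: D={T} ∪ G={A} → {A,T} (+1)
site 5, node DGN: DG={A,T} ∩ N={T} → {T} (+0)
site 5, node IW: I={C} ∩ W={C} → {C} (+0)
site 5, node DGINW: DGN={T} ∪ IW={C} → {C,T} (+1)
site 6, node DG: D={G} ∩ G={G} → {G} (+0)
site 6, node DGN: DG={G} ∪ N={A} → {A,G} (+1)
site 6, node IW: I={C} ∩ W={C} → {C} (+0)
site 6, node DGINW: DGN={A,G} ∪ IW={C} → {A,C,G} (+1)
per-site changes: [3, 3, 3, 3, 3, 2, 2]; total = 19

19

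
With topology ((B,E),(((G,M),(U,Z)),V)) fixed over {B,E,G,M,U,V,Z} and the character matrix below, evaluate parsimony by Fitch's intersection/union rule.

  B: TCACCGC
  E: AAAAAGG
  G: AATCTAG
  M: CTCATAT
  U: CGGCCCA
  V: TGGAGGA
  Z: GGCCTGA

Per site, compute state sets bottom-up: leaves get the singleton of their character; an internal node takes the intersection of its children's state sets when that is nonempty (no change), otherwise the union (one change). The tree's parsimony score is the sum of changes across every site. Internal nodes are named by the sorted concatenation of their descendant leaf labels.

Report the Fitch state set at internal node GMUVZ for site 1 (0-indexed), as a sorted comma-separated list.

[col 0] BE: children B:{T}, E:{A} ∪→ {A,T}; cost 1
[col 0] GM: children G:{A}, M:{C} ∪→ {A,C}; cost 1
[col 0] UZ: children U:{C}, Z:{G} ∪→ {C,G}; cost 1
[col 0] GMUZ: children GM:{A,C}, UZ:{C,G} ∩→ {C}; cost 0
[col 0] GMUVZ: children GMUZ:{C}, V:{T} ∪→ {C,T}; cost 1
[col 0] BEGMUVZ: children BE:{A,T}, GMUVZ:{C,T} ∩→ {T}; cost 0
[col 1] BE: children B:{C}, E:{A} ∪→ {A,C}; cost 1
[col 1] GM: children G:{A}, M:{T} ∪→ {A,T}; cost 1
[col 1] UZ: children U:{G}, Z:{G} ∩→ {G}; cost 0
[col 1] GMUZ: children GM:{A,T}, UZ:{G} ∪→ {A,G,T}; cost 1
[col 1] GMUVZ: children GMUZ:{A,G,T}, V:{G} ∩→ {G}; cost 0
[col 1] BEGMUVZ: children BE:{A,C}, GMUVZ:{G} ∪→ {A,C,G}; cost 1
[col 2] BE: children B:{A}, E:{A} ∩→ {A}; cost 0
[col 2] GM: children G:{T}, M:{C} ∪→ {C,T}; cost 1
[col 2] UZ: children U:{G}, Z:{C} ∪→ {C,G}; cost 1
[col 2] GMUZ: children GM:{C,T}, UZ:{C,G} ∩→ {C}; cost 0
[col 2] GMUVZ: children GMUZ:{C}, V:{G} ∪→ {C,G}; cost 1
[col 2] BEGMUVZ: children BE:{A}, GMUVZ:{C,G} ∪→ {A,C,G}; cost 1
[col 3] BE: children B:{C}, E:{A} ∪→ {A,C}; cost 1
[col 3] GM: children G:{C}, M:{A} ∪→ {A,C}; cost 1
[col 3] UZ: children U:{C}, Z:{C} ∩→ {C}; cost 0
[col 3] GMUZ: children GM:{A,C}, UZ:{C} ∩→ {C}; cost 0
[col 3] GMUVZ: children GMUZ:{C}, V:{A} ∪→ {A,C}; cost 1
[col 3] BEGMUVZ: children BE:{A,C}, GMUVZ:{A,C} ∩→ {A,C}; cost 0
[col 4] BE: children B:{C}, E:{A} ∪→ {A,C}; cost 1
[col 4] GM: children G:{T}, M:{T} ∩→ {T}; cost 0
[col 4] UZ: children U:{C}, Z:{T} ∪→ {C,T}; cost 1
[col 4] GMUZ: children GM:{T}, UZ:{C,T} ∩→ {T}; cost 0
[col 4] GMUVZ: children GMUZ:{T}, V:{G} ∪→ {G,T}; cost 1
[col 4] BEGMUVZ: children BE:{A,C}, GMUVZ:{G,T} ∪→ {A,C,G,T}; cost 1
[col 5] BE: children B:{G}, E:{G} ∩→ {G}; cost 0
[col 5] GM: children G:{A}, M:{A} ∩→ {A}; cost 0
[col 5] UZ: children U:{C}, Z:{G} ∪→ {C,G}; cost 1
[col 5] GMUZ: children GM:{A}, UZ:{C,G} ∪→ {A,C,G}; cost 1
[col 5] GMUVZ: children GMUZ:{A,C,G}, V:{G} ∩→ {G}; cost 0
[col 5] BEGMUVZ: children BE:{G}, GMUVZ:{G} ∩→ {G}; cost 0
[col 6] BE: children B:{C}, E:{G} ∪→ {C,G}; cost 1
[col 6] GM: children G:{G}, M:{T} ∪→ {G,T}; cost 1
[col 6] UZ: children U:{A}, Z:{A} ∩→ {A}; cost 0
[col 6] GMUZ: children GM:{G,T}, UZ:{A} ∪→ {A,G,T}; cost 1
[col 6] GMUVZ: children GMUZ:{A,G,T}, V:{A} ∩→ {A}; cost 0
[col 6] BEGMUVZ: children BE:{C,G}, GMUVZ:{A} ∪→ {A,C,G}; cost 1
per-site changes: [4, 4, 4, 3, 4, 2, 4]; total = 25

G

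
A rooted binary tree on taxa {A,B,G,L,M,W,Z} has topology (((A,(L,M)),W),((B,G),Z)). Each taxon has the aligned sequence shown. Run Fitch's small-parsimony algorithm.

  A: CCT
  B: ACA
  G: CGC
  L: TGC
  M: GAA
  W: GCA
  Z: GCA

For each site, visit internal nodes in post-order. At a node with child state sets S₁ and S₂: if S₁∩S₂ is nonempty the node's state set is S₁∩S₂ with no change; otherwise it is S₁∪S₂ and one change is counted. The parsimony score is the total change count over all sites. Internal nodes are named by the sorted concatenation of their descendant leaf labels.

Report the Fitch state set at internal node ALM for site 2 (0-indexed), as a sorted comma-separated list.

site 0, node LM: L={T} ∪ M={G} → {G,T} (+1)
site 0, node ALM: A={C} ∪ LM={G,T} → {C,G,T} (+1)
site 0, node ALMW: ALM={C,G,T} ∩ W={G} → {G} (+0)
site 0, node BG: B={A} ∪ G={C} → {A,C} (+1)
site 0, node BGZ: BG={A,C} ∪ Z={G} → {A,C,G} (+1)
site 0, node ABGLMWZ: ALMW={G} ∩ BGZ={A,C,G} → {G} (+0)
site 1, node LM: L={G} ∪ M={A} → {A,G} (+1)
site 1, node ALM: A={C} ∪ LM={A,G} → {A,C,G} (+1)
site 1, node ALMW: ALM={A,C,G} ∩ W={C} → {C} (+0)
site 1, node BG: B={C} ∪ G={G} → {C,G} (+1)
site 1, node BGZ: BG={C,G} ∩ Z={C} → {C} (+0)
site 1, node ABGLMWZ: ALMW={C} ∩ BGZ={C} → {C} (+0)
site 2, node LM: L={C} ∪ M={A} → {A,C} (+1)
site 2, node ALM: A={T} ∪ LM={A,C} → {A,C,T} (+1)
site 2, node ALMW: ALM={A,C,T} ∩ W={A} → {A} (+0)
site 2, node BG: B={A} ∪ G={C} → {A,C} (+1)
site 2, node BGZ: BG={A,C} ∩ Z={A} → {A} (+0)
site 2, node ABGLMWZ: ALMW={A} ∩ BGZ={A} → {A} (+0)
per-site changes: [4, 3, 3]; total = 10

A,C,T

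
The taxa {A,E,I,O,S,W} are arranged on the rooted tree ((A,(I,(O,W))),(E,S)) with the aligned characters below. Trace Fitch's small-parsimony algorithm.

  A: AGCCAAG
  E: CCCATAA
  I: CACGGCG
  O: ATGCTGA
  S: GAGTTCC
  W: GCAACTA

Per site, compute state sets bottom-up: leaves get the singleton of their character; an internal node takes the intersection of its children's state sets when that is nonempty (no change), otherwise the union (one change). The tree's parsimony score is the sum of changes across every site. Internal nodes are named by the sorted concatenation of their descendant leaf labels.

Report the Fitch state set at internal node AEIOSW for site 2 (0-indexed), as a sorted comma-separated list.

C

site 0, node OW: O={A} ∪ W={G} → {A,G} (+1)
site 0, node IOW: I={C} ∪ OW={A,G} → {A,C,G} (+1)
site 0, node AIOW: A={A} ∩ IOW={A,C,G} → {A} (+0)
site 0, node ES: E={C} ∪ S={G} → {C,G} (+1)
site 0, node AEIOSW: AIOW={A} ∪ ES={C,G} → {A,C,G} (+1)
site 1, node OW: O={T} ∪ W={C} → {C,T} (+1)
site 1, node IOW: I={A} ∪ OW={C,T} → {A,C,T} (+1)
site 1, node AIOW: A={G} ∪ IOW={A,C,T} → {A,C,G,T} (+1)
site 1, node ES: E={C} ∪ S={A} → {A,C} (+1)
site 1, node AEIOSW: AIOW={A,C,G,T} ∩ ES={A,C} → {A,C} (+0)
site 2, node OW: O={G} ∪ W={A} → {A,G} (+1)
site 2, node IOW: I={C} ∪ OW={A,G} → {A,C,G} (+1)
site 2, node AIOW: A={C} ∩ IOW={A,C,G} → {C} (+0)
site 2, node ES: E={C} ∪ S={G} → {C,G} (+1)
site 2, node AEIOSW: AIOW={C} ∩ ES={C,G} → {C} (+0)
site 3, node OW: O={C} ∪ W={A} → {A,C} (+1)
site 3, node IOW: I={G} ∪ OW={A,C} → {A,C,G} (+1)
site 3, node AIOW: A={C} ∩ IOW={A,C,G} → {C} (+0)
site 3, node ES: E={A} ∪ S={T} → {A,T} (+1)
site 3, node AEIOSW: AIOW={C} ∪ ES={A,T} → {A,C,T} (+1)
site 4, node OW: O={T} ∪ W={C} → {C,T} (+1)
site 4, node IOW: I={G} ∪ OW={C,T} → {C,G,T} (+1)
site 4, node AIOW: A={A} ∪ IOW={C,G,T} → {A,C,G,T} (+1)
site 4, node ES: E={T} ∩ S={T} → {T} (+0)
site 4, node AEIOSW: AIOW={A,C,G,T} ∩ ES={T} → {T} (+0)
site 5, node OW: O={G} ∪ W={T} → {G,T} (+1)
site 5, node IOW: I={C} ∪ OW={G,T} → {C,G,T} (+1)
site 5, node AIOW: A={A} ∪ IOW={C,G,T} → {A,C,G,T} (+1)
site 5, node ES: E={A} ∪ S={C} → {A,C} (+1)
site 5, node AEIOSW: AIOW={A,C,G,T} ∩ ES={A,C} → {A,C} (+0)
site 6, node OW: O={A} ∩ W={A} → {A} (+0)
site 6, node IOW: I={G} ∪ OW={A} → {A,G} (+1)
site 6, node AIOW: A={G} ∩ IOW={A,G} → {G} (+0)
site 6, node ES: E={A} ∪ S={C} → {A,C} (+1)
site 6, node AEIOSW: AIOW={G} ∪ ES={A,C} → {A,C,G} (+1)
per-site changes: [4, 4, 3, 4, 3, 4, 3]; total = 25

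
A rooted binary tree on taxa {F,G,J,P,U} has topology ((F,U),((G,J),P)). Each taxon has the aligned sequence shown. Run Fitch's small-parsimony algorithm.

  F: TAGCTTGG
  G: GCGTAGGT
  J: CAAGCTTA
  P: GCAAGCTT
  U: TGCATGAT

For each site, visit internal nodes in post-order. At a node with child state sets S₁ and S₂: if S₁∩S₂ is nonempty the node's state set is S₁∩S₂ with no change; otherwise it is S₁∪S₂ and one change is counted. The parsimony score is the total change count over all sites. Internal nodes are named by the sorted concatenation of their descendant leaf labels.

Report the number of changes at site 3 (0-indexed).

3

site 0, node FU: F={T} ∩ U={T} → {T} (+0)
site 0, node GJ: G={G} ∪ J={C} → {C,G} (+1)
site 0, node GJP: GJ={C,G} ∩ P={G} → {G} (+0)
site 0, node FGJPU: FU={T} ∪ GJP={G} → {G,T} (+1)
site 1, node FU: F={A} ∪ U={G} → {A,G} (+1)
site 1, node GJ: G={C} ∪ J={A} → {A,C} (+1)
site 1, node GJP: GJ={A,C} ∩ P={C} → {C} (+0)
site 1, node FGJPU: FU={A,G} ∪ GJP={C} → {A,C,G} (+1)
site 2, node FU: F={G} ∪ U={C} → {C,G} (+1)
site 2, node GJ: G={G} ∪ J={A} → {A,G} (+1)
site 2, node GJP: GJ={A,G} ∩ P={A} → {A} (+0)
site 2, node FGJPU: FU={C,G} ∪ GJP={A} → {A,C,G} (+1)
site 3, node FU: F={C} ∪ U={A} → {A,C} (+1)
site 3, node GJ: G={T} ∪ J={G} → {G,T} (+1)
site 3, node GJP: GJ={G,T} ∪ P={A} → {A,G,T} (+1)
site 3, node FGJPU: FU={A,C} ∩ GJP={A,G,T} → {A} (+0)
site 4, node FU: F={T} ∩ U={T} → {T} (+0)
site 4, node GJ: G={A} ∪ J={C} → {A,C} (+1)
site 4, node GJP: GJ={A,C} ∪ P={G} → {A,C,G} (+1)
site 4, node FGJPU: FU={T} ∪ GJP={A,C,G} → {A,C,G,T} (+1)
site 5, node FU: F={T} ∪ U={G} → {G,T} (+1)
site 5, node GJ: G={G} ∪ J={T} → {G,T} (+1)
site 5, node GJP: GJ={G,T} ∪ P={C} → {C,G,T} (+1)
site 5, node FGJPU: FU={G,T} ∩ GJP={C,G,T} → {G,T} (+0)
site 6, node FU: F={G} ∪ U={A} → {A,G} (+1)
site 6, node GJ: G={G} ∪ J={T} → {G,T} (+1)
site 6, node GJP: GJ={G,T} ∩ P={T} → {T} (+0)
site 6, node FGJPU: FU={A,G} ∪ GJP={T} → {A,G,T} (+1)
site 7, node FU: F={G} ∪ U={T} → {G,T} (+1)
site 7, node GJ: G={T} ∪ J={A} → {A,T} (+1)
site 7, node GJP: GJ={A,T} ∩ P={T} → {T} (+0)
site 7, node FGJPU: FU={G,T} ∩ GJP={T} → {T} (+0)
per-site changes: [2, 3, 3, 3, 3, 3, 3, 2]; total = 22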